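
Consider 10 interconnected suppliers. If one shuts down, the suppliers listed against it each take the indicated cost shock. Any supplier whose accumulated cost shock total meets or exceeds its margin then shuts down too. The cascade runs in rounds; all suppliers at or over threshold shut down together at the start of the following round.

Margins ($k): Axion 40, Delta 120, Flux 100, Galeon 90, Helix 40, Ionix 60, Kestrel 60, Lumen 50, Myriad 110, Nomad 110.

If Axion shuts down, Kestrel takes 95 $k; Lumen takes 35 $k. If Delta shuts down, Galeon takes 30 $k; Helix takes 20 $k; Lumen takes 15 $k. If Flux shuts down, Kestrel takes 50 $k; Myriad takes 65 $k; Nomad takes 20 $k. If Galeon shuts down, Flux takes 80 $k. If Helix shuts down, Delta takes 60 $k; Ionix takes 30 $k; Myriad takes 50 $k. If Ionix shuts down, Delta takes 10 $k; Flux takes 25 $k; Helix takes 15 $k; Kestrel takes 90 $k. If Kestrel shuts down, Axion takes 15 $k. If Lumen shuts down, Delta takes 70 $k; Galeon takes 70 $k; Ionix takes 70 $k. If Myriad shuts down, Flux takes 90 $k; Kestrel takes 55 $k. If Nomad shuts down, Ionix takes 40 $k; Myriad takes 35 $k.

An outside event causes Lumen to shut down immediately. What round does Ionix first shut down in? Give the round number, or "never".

2

Round 1 — Lumen shuts down (initial).
  Delta: +70 → 70 < 120
  Galeon: +70 → 70 < 90
  Ionix: +70 → 70 ≥ 60
Round 2 — Ionix shuts down.
  Delta: +10 → 80 < 120
  Flux: +25 → 25 < 100
  Helix: +15 → 15 < 40
  Kestrel: +90 → 90 ≥ 60
Round 3 — Kestrel shuts down.
  Axion: +15 → 15 < 40
No further shutdowns.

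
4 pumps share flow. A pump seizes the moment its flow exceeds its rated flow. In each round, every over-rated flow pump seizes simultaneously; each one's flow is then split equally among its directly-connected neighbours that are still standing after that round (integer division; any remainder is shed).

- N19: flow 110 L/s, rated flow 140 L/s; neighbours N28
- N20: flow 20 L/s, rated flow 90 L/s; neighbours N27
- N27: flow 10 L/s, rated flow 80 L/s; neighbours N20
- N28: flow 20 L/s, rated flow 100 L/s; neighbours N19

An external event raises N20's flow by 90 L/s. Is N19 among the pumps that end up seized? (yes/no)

Round 1 — N20 at 110 > 90. N20 seizes.
  N20 sheds 110 L/s to N27: 110 each.
    N27: 10+110 = 120 > 80
Round 2 — N27 seizes.
  N27 sheds 120 L/s: no online neighbours, lost.
No further seizures.

no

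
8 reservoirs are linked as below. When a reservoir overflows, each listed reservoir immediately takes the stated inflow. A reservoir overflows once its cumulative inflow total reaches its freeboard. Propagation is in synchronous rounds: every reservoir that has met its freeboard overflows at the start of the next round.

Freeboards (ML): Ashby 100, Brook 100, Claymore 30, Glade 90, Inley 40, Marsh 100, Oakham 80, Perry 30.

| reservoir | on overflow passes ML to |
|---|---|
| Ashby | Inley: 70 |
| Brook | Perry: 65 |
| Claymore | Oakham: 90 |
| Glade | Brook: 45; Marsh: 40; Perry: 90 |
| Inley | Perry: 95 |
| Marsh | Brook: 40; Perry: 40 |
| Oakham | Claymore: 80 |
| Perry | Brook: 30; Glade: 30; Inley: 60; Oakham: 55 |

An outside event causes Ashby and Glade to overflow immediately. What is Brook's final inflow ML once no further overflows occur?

75

Round 1 — Ashby, Glade overflow (initial).
  Brook: +45 → 45 < 100
  Inley: +70 → 70 ≥ 40
  Marsh: +40 → 40 < 100
  Perry: +90 → 90 ≥ 30
Round 2 — Inley, Perry overflow.
  Brook: +30 → 75 < 100
  Oakham: +55 → 55 < 80
No further overflows.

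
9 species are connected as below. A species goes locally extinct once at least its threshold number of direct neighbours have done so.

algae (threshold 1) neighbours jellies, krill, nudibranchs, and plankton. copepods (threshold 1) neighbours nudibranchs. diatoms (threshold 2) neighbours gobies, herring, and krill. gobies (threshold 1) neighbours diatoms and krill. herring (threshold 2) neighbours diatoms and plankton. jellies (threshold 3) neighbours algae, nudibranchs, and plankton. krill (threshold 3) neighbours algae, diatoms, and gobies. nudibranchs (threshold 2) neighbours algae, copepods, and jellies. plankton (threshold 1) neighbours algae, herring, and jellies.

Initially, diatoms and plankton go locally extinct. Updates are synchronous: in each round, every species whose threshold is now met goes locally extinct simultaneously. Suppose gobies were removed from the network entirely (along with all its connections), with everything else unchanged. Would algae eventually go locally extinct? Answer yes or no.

yes

With gobies removed:
Round 1 — diatoms, plankton go locally extinct (initial).
Round 2 — checking thresholds:
  algae: 1 of 4 neighbours ≥ 1, goes locally extinct.
  herring: 2 of 2 neighbours ≥ 2, goes locally extinct.
  jellies: 1 of 3 neighbours < 3, below threshold.
  krill: 1 of 2 neighbours < 3, below threshold.
Round 3 — no new extinctions; cascade stops.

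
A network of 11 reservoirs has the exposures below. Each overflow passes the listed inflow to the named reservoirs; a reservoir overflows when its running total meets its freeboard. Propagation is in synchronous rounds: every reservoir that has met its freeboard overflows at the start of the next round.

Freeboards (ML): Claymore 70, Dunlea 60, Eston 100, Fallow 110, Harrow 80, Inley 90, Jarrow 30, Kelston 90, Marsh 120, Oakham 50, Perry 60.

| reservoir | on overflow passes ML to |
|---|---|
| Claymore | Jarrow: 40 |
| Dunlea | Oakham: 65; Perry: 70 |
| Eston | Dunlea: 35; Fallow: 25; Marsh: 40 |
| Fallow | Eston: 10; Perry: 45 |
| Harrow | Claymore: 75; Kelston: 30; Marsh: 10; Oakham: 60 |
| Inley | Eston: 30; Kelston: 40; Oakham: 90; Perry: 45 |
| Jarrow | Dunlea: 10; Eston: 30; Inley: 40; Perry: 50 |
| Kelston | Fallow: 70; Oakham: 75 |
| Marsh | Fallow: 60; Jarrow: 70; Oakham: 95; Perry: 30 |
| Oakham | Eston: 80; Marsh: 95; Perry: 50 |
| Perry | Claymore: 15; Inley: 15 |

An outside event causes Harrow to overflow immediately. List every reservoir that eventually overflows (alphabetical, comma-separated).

Claymore, Eston, Harrow, Jarrow, Marsh, Oakham, Perry

Round 1 — Harrow overflows (initial).
  Claymore: +75 → 75 ≥ 70
  Kelston: +30 → 30 < 90
  Marsh: +10 → 10 < 120
  Oakham: +60 → 60 ≥ 50
Round 2 — Claymore, Oakham overflow.
  Eston: +80 → 80 < 100
  Jarrow: +40 → 40 ≥ 30
  Marsh: +95 → 105 < 120
  Perry: +50 → 50 < 60
Round 3 — Jarrow overflows.
  Dunlea: +10 → 10 < 60
  Eston: +30 → 110 ≥ 100
  Inley: +40 → 40 < 90
  Perry: +50 → 100 ≥ 60
Round 4 — Eston, Perry overflow.
  Dunlea: +35 → 45 < 60
  Fallow: +25 → 25 < 110
  Inley: +15 → 55 < 90
  Marsh: +40 → 145 ≥ 120
Round 5 — Marsh overflows.
  Fallow: +60 → 85 < 110
No further overflows.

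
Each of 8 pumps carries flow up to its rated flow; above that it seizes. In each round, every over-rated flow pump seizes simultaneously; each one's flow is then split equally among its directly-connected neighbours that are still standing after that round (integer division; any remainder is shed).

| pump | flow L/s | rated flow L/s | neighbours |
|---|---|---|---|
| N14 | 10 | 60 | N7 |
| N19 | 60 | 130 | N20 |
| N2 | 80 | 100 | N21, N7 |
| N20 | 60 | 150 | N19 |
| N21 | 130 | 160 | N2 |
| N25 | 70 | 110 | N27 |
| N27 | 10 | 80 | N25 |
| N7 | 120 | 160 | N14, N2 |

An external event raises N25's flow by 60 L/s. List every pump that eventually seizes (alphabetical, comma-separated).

N25, N27

Round 1 — N25 at 130 > 110. N25 seizes.
  N25 sheds 130 L/s to N27: 130 each.
    N27: 10+130 = 140 > 80
Round 2 — N27 seizes.
  N27 sheds 140 L/s: no online neighbours, lost.
No further seizures.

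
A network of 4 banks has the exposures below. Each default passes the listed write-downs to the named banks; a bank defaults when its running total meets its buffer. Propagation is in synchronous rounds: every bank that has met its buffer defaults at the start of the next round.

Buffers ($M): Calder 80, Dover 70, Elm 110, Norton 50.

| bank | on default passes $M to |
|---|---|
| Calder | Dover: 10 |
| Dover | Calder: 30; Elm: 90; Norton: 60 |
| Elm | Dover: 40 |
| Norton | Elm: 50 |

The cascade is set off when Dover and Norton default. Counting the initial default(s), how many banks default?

Round 1 — Dover, Norton default (initial).
  Calder: +30 → 30 < 80
  Elm: +90+50 → 140 ≥ 110
Round 2 — Elm defaults.
No further defaults.

3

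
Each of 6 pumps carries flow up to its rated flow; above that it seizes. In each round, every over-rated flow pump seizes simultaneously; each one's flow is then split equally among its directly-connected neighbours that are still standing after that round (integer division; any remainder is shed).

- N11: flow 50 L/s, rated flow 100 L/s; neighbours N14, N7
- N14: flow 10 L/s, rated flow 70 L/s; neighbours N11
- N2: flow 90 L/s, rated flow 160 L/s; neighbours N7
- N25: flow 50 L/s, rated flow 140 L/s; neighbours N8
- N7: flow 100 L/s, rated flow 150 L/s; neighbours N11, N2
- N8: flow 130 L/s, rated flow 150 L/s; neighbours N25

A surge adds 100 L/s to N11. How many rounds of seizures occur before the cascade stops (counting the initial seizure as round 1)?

Round 1 — N11 at 150 > 100. N11 seizes.
  N11 sheds 150 L/s to N14, N7: 75 each.
    N14: 10+75 = 85 > 70
    N7: 100+75 = 175 > 150
Round 2 — N14, N7 seize.
  N14 sheds 85 L/s: no online neighbours, lost.
  N7 sheds 175 L/s to N2: 175 each.
    N2: 90+175 = 265 > 160
Round 3 — N2 seizes.
  N2 sheds 265 L/s: no online neighbours, lost.
No further seizures.

3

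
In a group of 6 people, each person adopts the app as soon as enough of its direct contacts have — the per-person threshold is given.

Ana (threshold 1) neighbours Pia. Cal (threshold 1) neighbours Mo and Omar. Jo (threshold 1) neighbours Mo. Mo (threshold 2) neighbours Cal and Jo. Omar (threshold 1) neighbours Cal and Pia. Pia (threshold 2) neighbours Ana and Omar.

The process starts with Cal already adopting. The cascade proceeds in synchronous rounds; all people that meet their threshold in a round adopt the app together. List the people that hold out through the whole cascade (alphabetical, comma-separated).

Ana, Jo, Mo, Pia

Round 1 — Cal adopts the app (initial).
Round 2 — checking thresholds:
  Mo: 1 of 2 neighbours < 2, not yet.
  Omar: 1 of 2 neighbours ≥ 1, adopts the app.
Round 3 — no new adoptions; cascade stops.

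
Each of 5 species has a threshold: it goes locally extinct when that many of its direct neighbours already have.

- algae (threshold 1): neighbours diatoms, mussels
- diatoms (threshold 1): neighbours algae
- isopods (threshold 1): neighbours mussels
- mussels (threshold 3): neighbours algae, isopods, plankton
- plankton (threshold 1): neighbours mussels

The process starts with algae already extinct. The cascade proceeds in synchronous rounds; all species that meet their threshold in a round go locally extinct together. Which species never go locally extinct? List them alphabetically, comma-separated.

Round 1 — algae goes locally extinct (initial).
Round 2 — checking thresholds:
  diatoms: 1 of 1 neighbours ≥ 1, goes locally extinct.
  mussels: 1 of 3 neighbours < 3, not yet.
Round 3 — no new extinctions; cascade stops.

isopods, mussels, plankton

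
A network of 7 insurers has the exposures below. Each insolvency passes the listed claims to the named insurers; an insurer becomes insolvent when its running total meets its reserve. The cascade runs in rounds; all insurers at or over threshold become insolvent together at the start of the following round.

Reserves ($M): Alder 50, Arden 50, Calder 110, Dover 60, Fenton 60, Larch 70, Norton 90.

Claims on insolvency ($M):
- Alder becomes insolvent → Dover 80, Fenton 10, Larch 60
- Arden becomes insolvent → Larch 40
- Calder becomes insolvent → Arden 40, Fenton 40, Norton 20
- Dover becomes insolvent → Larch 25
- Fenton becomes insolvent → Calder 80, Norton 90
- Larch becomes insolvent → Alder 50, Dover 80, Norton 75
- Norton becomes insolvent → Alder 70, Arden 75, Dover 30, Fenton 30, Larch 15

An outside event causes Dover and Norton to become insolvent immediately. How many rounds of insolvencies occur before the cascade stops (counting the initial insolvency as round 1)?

Round 1 — Dover, Norton become insolvent (initial).
  Alder: +70 → 70 ≥ 50
  Arden: +75 → 75 ≥ 50
  Fenton: +30 → 30 < 60
  Larch: +25+15 → 40 < 70
Round 2 — Alder, Arden become insolvent.
  Fenton: +10 → 40 < 60
  Larch: +60+40 → 140 ≥ 70
Round 3 — Larch becomes insolvent.
No further insolvencies.

3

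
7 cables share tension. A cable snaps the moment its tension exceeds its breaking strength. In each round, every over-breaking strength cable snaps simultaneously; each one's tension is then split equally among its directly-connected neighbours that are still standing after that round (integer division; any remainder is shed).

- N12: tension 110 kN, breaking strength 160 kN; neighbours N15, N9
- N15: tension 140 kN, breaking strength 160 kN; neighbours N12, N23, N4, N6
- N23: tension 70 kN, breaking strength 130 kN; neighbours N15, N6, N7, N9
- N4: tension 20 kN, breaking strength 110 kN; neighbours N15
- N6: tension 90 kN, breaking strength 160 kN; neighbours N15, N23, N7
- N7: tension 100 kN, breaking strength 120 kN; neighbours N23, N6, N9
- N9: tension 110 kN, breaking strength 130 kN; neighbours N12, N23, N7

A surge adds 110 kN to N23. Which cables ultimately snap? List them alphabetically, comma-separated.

N12, N15, N23, N6, N7, N9

Round 1 — N23 at 180 > 130. N23 snaps.
  N23 sheds 180 kN to N15, N6, N7, N9: 45 each.
    N15: 140+45 = 185 > 160
    N6: 90+45 = 135 ≤ 160
    N7: 100+45 = 145 > 120
    N9: 110+45 = 155 > 130
Round 2 — N15, N7, N9 snap.
  N15 sheds 185 kN to N12, N4, N6: 61 each (2 lost).
    N12: 110+61 = 171 > 160
    N4: 20+61 = 81 ≤ 110
    N6: 135+61 = 196 > 160
  N7 sheds 145 kN to N6: 145 each.
    N6: 196+145 = 341 > 160
  N9 sheds 155 kN to N12: 155 each.
    N12: 171+155 = 326 > 160
Round 3 — N12, N6 snap.
  N12 sheds 326 kN: no online neighbours, lost.
  N6 sheds 341 kN: no online neighbours, lost.
No further breaks.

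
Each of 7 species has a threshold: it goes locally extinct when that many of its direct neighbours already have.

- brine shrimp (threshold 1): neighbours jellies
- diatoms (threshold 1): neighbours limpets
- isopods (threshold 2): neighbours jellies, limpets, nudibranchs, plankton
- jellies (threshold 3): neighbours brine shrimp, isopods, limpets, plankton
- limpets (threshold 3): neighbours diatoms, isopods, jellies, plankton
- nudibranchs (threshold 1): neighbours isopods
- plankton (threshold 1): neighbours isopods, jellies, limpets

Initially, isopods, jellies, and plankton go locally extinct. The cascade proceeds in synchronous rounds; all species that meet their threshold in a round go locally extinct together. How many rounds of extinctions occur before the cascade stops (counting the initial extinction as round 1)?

Round 1 — isopods, jellies, plankton go locally extinct (initial).
Round 2 — checking thresholds:
  brine shrimp: 1 of 1 neighbours ≥ 1, goes locally extinct.
  limpets: 3 of 4 neighbours ≥ 3, goes locally extinct.
  nudibranchs: 1 of 1 neighbours ≥ 1, goes locally extinct.
Round 3 — checking thresholds:
  diatoms: 1 of 1 neighbours ≥ 1, goes locally extinct.
Round 4 — no new extinctions; cascade stops.

3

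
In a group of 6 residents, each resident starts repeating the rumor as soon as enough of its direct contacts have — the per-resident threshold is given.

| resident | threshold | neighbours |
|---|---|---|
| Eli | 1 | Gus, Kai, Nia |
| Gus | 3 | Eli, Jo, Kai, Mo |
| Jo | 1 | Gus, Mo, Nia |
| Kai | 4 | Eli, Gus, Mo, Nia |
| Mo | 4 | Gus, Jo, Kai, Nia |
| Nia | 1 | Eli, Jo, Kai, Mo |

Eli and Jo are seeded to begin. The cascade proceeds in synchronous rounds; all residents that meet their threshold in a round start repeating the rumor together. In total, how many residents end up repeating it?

3

Round 1 — Eli, Jo start repeating the rumor (initial).
Round 2 — checking thresholds:
  Gus: 2 of 4 neighbours < 3, below threshold.
  Kai: 1 of 4 neighbours < 4, below threshold.
  Mo: 1 of 4 neighbours < 4, below threshold.
  Nia: 2 of 4 neighbours ≥ 1, starts repeating the rumor.
Round 3 — no new spreads; cascade stops.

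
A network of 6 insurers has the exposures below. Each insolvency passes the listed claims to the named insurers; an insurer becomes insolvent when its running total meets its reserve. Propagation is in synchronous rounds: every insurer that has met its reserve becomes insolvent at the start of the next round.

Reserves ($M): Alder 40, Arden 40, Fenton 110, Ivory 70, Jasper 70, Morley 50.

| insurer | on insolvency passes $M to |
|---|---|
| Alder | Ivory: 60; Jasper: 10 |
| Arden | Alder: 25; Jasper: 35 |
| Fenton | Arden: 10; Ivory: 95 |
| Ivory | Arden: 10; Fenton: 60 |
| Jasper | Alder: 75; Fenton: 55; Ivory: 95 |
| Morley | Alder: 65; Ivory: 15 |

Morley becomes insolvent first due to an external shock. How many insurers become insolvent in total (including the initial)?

Round 1 — Morley becomes insolvent (initial).
  Alder: +65 → 65 ≥ 40
  Ivory: +15 → 15 < 70
Round 2 — Alder becomes insolvent.
  Ivory: +60 → 75 ≥ 70
  Jasper: +10 → 10 < 70
Round 3 — Ivory becomes insolvent.
  Arden: +10 → 10 < 40
  Fenton: +60 → 60 < 110
No further insolvencies.

3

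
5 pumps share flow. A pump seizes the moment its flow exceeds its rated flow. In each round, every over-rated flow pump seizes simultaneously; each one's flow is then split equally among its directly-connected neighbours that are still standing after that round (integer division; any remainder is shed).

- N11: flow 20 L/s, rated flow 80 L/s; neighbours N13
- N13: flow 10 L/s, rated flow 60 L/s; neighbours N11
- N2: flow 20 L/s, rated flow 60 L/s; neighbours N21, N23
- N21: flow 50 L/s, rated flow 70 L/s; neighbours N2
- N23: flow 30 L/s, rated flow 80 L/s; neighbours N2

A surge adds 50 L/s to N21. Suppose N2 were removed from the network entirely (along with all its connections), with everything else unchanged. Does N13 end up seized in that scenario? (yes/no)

no

With N2 removed:
Round 1 — N21 at 100 > 70. N21 seizes.
  N21 sheds 100 L/s: no online neighbours, lost.
No further seizures.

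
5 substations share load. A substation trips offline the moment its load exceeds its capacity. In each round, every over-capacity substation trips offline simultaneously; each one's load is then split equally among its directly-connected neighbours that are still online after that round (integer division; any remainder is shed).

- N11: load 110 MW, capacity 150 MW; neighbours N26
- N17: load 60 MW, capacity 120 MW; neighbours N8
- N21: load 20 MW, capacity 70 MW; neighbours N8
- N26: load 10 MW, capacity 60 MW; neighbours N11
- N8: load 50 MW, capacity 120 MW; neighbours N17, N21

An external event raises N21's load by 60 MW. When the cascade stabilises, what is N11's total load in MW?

110

Round 1 — N21 at 80 > 70. N21 trips offline.
  N21 sheds 80 MW to N8: 80 each.
    N8: 50+80 = 130 > 120
Round 2 — N8 trips offline.
  N8 sheds 130 MW to N17: 130 each.
    N17: 60+130 = 190 > 120
Round 3 — N17 trips offline.
  N17 sheds 190 MW: no online neighbours, lost.
No further trips.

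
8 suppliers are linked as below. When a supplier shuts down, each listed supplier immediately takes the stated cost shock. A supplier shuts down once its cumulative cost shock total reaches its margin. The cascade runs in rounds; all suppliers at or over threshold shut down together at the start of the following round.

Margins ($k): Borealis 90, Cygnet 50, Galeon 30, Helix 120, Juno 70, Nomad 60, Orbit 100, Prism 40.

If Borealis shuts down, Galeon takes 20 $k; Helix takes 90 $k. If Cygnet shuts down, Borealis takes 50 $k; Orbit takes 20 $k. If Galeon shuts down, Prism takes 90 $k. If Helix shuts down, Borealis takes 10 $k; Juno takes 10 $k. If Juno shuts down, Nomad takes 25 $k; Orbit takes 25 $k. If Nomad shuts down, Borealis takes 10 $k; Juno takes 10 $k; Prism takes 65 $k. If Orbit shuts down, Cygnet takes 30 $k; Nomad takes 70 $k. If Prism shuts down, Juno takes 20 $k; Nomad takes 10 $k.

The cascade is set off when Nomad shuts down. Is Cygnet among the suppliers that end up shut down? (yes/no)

no

Round 1 — Nomad shuts down (initial).
  Borealis: +10 → 10 < 90
  Juno: +10 → 10 < 70
  Prism: +65 → 65 ≥ 40
Round 2 — Prism shuts down.
  Juno: +20 → 30 < 70
No further shutdowns.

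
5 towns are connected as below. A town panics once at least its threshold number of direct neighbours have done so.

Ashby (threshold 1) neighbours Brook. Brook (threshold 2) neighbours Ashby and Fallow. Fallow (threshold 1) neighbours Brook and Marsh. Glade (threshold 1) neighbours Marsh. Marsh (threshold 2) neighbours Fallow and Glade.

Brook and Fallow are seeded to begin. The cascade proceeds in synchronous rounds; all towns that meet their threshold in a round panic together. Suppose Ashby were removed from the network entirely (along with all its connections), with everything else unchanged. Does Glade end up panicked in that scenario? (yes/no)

With Ashby removed:
Round 1 — Brook, Fallow panic (initial).
Round 2 — no new panics; cascade stops.

no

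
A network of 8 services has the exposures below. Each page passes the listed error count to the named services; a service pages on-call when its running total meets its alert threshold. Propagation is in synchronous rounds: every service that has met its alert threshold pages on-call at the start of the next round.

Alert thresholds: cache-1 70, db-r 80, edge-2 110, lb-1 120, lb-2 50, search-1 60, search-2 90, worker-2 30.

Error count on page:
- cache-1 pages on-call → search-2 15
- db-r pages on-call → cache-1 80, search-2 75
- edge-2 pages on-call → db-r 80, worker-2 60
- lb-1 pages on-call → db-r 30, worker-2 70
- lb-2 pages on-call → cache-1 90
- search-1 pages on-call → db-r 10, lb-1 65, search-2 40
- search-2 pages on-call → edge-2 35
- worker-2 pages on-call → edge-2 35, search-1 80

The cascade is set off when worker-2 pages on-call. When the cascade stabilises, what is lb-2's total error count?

0

Round 1 — worker-2 pages on-call (initial).
  edge-2: +35 → 35 < 110
  search-1: +80 → 80 ≥ 60
Round 2 — search-1 pages on-call.
  db-r: +10 → 10 < 80
  lb-1: +65 → 65 < 120
  search-2: +40 → 40 < 90
No further pages.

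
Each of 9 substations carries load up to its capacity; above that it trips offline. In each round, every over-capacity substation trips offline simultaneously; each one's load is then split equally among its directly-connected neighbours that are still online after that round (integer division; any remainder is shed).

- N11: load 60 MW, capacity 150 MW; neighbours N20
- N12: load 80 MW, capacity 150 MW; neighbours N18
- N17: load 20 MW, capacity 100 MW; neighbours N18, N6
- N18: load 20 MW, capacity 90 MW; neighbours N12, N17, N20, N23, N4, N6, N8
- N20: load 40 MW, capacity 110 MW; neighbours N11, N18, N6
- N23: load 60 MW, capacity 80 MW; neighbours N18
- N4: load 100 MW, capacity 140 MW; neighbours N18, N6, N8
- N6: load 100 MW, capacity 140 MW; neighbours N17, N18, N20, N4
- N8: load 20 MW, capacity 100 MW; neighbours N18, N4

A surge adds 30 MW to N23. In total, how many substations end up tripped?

2

Round 1 — N23 at 90 > 80. N23 trips offline.
  N23 sheds 90 MW to N18: 90 each.
    N18: 20+90 = 110 > 90
Round 2 — N18 trips offline.
  N18 sheds 110 MW to N12, N17, N20, N4, N6, N8: 18 each (2 lost).
    N12: 80+18 = 98 ≤ 150
    N17: 20+18 = 38 ≤ 100
    N20: 40+18 = 58 ≤ 110
    N4: 100+18 = 118 ≤ 140
    N6: 100+18 = 118 ≤ 140
    N8: 20+18 = 38 ≤ 100
No further trips.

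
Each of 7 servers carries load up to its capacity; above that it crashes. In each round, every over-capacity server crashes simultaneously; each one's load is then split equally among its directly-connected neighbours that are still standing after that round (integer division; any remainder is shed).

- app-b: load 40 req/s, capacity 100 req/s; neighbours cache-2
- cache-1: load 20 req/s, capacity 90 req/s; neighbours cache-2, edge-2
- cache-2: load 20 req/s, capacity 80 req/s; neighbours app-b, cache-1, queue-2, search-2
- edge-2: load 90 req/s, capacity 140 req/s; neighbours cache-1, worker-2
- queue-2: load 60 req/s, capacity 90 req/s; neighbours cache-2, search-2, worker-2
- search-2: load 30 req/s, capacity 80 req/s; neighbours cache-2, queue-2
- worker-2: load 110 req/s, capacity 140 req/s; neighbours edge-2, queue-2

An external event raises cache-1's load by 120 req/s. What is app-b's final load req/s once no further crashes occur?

70

Round 1 — cache-1 at 140 > 90. cache-1 crashes.
  cache-1 sheds 140 req/s to cache-2, edge-2: 70 each.
    cache-2: 20+70 = 90 > 80
    edge-2: 90+70 = 160 > 140
Round 2 — cache-2, edge-2 crash.
  cache-2 sheds 90 req/s to app-b, queue-2, search-2: 30 each.
    app-b: 40+30 = 70 ≤ 100
    queue-2: 60+30 = 90 ≤ 90
    search-2: 30+30 = 60 ≤ 80
  edge-2 sheds 160 req/s to worker-2: 160 each.
    worker-2: 110+160 = 270 > 140
Round 3 — worker-2 crashes.
  worker-2 sheds 270 req/s to queue-2: 270 each.
    queue-2: 90+270 = 360 > 90
Round 4 — queue-2 crashes.
  queue-2 sheds 360 req/s to search-2: 360 each.
    search-2: 60+360 = 420 > 80
Round 5 — search-2 crashes.
  search-2 sheds 420 req/s: no online neighbours, lost.
No further crashes.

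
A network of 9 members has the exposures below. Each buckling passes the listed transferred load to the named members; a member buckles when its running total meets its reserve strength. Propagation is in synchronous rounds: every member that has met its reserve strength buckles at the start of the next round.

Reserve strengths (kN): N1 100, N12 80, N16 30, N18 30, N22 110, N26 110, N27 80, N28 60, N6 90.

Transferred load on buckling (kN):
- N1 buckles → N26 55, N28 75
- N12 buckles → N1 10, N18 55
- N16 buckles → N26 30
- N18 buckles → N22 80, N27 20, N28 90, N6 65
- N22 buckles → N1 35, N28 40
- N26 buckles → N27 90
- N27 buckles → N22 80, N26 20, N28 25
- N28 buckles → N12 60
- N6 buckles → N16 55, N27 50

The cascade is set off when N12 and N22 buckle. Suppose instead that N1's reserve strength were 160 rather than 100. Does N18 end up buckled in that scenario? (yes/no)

With N1's reserve strength at 160:
Round 1 — N12, N22 buckle (initial).
  N1: +10+35 → 45 < 160
  N18: +55 → 55 ≥ 30
  N28: +40 → 40 < 60
Round 2 — N18 buckles.
  N27: +20 → 20 < 80
  N28: +90 → 130 ≥ 60
  N6: +65 → 65 < 90
Round 3 — N28 buckles.
No further bucklings.

yes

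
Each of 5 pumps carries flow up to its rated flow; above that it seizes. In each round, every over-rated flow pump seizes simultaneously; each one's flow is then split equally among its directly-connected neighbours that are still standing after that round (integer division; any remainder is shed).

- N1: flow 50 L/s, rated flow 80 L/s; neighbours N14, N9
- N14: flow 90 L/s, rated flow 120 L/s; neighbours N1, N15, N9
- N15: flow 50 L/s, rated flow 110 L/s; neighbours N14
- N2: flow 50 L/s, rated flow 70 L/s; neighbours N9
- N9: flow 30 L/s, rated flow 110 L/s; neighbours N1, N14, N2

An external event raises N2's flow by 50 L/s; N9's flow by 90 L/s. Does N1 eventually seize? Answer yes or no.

yes

Round 1 — N2 at 100 > 70; N9 at 120 > 110. N2, N9 seize.
  N2 sheds 100 L/s: no online neighbours, lost.
  N9 sheds 120 L/s to N1, N14: 60 each.
    N1: 50+60 = 110 > 80
    N14: 90+60 = 150 > 120
Round 2 — N1, N14 seize.
  N1 sheds 110 L/s: no online neighbours, lost.
  N14 sheds 150 L/s to N15: 150 each.
    N15: 50+150 = 200 > 110
Round 3 — N15 seizes.
  N15 sheds 200 L/s: no online neighbours, lost.
No further seizures.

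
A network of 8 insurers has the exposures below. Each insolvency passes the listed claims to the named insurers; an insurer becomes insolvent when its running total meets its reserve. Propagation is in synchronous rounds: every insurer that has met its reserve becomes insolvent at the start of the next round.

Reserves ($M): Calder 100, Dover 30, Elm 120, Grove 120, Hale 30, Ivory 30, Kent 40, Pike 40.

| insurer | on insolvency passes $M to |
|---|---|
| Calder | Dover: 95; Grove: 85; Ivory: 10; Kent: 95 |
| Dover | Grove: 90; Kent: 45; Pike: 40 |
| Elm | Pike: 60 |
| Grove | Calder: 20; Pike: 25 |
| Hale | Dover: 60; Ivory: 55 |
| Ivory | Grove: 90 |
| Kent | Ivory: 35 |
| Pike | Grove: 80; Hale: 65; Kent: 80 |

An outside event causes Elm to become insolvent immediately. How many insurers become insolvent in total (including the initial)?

Round 1 — Elm becomes insolvent (initial).
  Pike: +60 → 60 ≥ 40
Round 2 — Pike becomes insolvent.
  Grove: +80 → 80 < 120
  Hale: +65 → 65 ≥ 30
  Kent: +80 → 80 ≥ 40
Round 3 — Hale, Kent become insolvent.
  Dover: +60 → 60 ≥ 30
  Ivory: +55+35 → 90 ≥ 30
Round 4 — Dover, Ivory become insolvent.
  Grove: +90+90 → 260 ≥ 120
Round 5 — Grove becomes insolvent.
  Calder: +20 → 20 < 100
No further insolvencies.

7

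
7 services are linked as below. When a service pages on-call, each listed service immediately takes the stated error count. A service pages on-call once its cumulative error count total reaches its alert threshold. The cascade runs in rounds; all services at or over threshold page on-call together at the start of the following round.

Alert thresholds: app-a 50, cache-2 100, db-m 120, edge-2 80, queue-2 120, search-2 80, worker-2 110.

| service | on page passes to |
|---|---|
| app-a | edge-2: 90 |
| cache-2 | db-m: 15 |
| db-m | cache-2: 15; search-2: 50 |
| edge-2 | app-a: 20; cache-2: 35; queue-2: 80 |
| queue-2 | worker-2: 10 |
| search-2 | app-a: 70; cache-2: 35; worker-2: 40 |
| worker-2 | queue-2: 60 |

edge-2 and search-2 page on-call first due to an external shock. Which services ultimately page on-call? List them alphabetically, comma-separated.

Round 1 — edge-2, search-2 page on-call (initial).
  app-a: +20+70 → 90 ≥ 50
  cache-2: +35+35 → 70 < 100
  queue-2: +80 → 80 < 120
  worker-2: +40 → 40 < 110
Round 2 — app-a pages on-call.
No further pages.

app-a, edge-2, search-2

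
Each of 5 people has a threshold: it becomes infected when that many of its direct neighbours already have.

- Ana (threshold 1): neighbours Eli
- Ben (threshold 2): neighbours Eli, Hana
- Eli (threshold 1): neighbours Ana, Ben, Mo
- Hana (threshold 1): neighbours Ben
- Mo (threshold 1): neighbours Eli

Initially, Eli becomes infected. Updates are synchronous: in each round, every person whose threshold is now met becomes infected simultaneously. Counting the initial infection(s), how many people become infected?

3

Round 1 — Eli becomes infected (initial).
Round 2 — checking thresholds:
  Ana: 1 of 1 neighbours ≥ 1, becomes infected.
  Ben: 1 of 2 neighbours < 2, not yet.
  Mo: 1 of 1 neighbours ≥ 1, becomes infected.
Round 3 — no new infections; cascade stops.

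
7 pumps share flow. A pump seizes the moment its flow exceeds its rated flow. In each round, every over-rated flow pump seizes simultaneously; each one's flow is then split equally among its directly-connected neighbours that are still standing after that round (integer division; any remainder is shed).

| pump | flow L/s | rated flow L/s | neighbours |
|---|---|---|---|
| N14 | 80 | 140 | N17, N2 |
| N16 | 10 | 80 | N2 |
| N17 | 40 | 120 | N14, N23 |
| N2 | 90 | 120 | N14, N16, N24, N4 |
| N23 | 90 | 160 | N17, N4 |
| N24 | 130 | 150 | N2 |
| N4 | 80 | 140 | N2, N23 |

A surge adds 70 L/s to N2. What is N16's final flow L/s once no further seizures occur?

Round 1 — N2 at 160 > 120. N2 seizes.
  N2 sheds 160 L/s to N14, N16, N24, N4: 40 each.
    N14: 80+40 = 120 ≤ 140
    N16: 10+40 = 50 ≤ 80
    N24: 130+40 = 170 > 150
    N4: 80+40 = 120 ≤ 140
Round 2 — N24 seizes.
  N24 sheds 170 L/s: no online neighbours, lost.
No further seizures.

50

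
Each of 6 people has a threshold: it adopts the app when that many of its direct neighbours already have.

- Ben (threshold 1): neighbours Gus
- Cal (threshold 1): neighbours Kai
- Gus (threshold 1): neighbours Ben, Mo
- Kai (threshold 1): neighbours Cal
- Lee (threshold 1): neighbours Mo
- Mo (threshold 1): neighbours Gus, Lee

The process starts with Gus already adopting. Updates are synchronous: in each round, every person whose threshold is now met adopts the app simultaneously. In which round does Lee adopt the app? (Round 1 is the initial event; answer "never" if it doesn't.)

Round 1 — Gus adopts the app (initial).
Round 2 — checking thresholds:
  Ben: 1 of 1 neighbours ≥ 1, adopts the app.
  Mo: 1 of 2 neighbours ≥ 1, adopts the app.
Round 3 — checking thresholds:
  Lee: 1 of 1 neighbours ≥ 1, adopts the app.
Round 4 — no new adoptions; cascade stops.

3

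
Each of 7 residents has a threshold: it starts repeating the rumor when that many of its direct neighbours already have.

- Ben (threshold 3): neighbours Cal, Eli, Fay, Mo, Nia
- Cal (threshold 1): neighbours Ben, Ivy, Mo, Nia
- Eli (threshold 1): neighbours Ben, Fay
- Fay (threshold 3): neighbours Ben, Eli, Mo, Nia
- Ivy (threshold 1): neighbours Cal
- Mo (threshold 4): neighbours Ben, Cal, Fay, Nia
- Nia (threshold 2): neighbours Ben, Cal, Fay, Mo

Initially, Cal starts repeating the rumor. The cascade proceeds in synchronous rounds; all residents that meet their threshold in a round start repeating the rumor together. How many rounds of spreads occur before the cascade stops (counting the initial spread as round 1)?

2

Round 1 — Cal starts repeating the rumor (initial).
Round 2 — checking thresholds:
  Ben: 1 of 5 neighbours < 3, holds.
  Ivy: 1 of 1 neighbours ≥ 1, starts repeating the rumor.
  Mo: 1 of 4 neighbours < 4, holds.
  Nia: 1 of 4 neighbours < 2, holds.
Round 3 — no new spreads; cascade stops.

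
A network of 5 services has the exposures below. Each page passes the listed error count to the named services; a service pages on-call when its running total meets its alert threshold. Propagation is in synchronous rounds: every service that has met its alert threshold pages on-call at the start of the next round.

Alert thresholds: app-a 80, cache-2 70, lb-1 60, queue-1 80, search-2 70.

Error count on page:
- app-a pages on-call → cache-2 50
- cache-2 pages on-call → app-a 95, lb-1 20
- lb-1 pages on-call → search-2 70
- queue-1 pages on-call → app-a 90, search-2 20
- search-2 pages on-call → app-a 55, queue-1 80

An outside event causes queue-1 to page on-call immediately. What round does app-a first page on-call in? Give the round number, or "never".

2

Round 1 — queue-1 pages on-call (initial).
  app-a: +90 → 90 ≥ 80
  search-2: +20 → 20 < 70
Round 2 — app-a pages on-call.
  cache-2: +50 → 50 < 70
No further pages.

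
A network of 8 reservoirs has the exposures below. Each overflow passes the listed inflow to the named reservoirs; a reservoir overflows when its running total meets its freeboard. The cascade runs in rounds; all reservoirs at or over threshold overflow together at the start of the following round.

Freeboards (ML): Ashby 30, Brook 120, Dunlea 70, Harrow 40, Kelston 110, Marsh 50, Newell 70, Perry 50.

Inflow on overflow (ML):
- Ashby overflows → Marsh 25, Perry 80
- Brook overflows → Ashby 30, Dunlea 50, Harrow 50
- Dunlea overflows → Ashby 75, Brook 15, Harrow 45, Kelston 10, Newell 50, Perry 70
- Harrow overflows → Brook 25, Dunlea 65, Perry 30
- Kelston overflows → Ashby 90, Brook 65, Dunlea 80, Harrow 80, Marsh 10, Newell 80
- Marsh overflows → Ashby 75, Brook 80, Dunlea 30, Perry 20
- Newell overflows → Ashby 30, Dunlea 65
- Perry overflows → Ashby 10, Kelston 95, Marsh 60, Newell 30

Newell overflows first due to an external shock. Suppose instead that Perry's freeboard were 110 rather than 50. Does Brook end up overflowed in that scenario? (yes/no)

no

With Perry's freeboard at 110:
Round 1 — Newell overflows (initial).
  Ashby: +30 → 30 ≥ 30
  Dunlea: +65 → 65 < 70
Round 2 — Ashby overflows.
  Marsh: +25 → 25 < 50
  Perry: +80 → 80 < 110
No further overflows.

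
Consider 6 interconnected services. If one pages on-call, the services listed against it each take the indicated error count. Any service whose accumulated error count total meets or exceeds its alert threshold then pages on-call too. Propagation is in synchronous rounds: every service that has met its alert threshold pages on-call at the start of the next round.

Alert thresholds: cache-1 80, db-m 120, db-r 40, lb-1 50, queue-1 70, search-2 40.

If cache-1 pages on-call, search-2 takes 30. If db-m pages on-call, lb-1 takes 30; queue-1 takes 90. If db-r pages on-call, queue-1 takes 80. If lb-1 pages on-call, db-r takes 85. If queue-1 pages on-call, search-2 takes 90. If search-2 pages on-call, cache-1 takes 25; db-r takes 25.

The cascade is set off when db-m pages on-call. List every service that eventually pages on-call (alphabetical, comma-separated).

db-m, queue-1, search-2

Round 1 — db-m pages on-call (initial).
  lb-1: +30 → 30 < 50
  queue-1: +90 → 90 ≥ 70
Round 2 — queue-1 pages on-call.
  search-2: +90 → 90 ≥ 40
Round 3 — search-2 pages on-call.
  cache-1: +25 → 25 < 80
  db-r: +25 → 25 < 40
No further pages.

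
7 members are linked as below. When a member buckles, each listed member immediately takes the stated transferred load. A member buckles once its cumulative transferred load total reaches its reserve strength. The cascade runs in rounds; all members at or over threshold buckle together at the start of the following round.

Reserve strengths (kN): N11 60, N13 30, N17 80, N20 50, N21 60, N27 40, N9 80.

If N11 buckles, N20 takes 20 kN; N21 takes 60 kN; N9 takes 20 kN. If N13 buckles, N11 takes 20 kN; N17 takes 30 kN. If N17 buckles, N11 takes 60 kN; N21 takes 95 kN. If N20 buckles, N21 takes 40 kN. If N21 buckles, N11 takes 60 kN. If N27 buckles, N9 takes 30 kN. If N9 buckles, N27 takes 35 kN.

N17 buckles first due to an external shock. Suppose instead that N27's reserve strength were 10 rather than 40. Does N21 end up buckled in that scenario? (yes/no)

With N27's reserve strength at 10:
Round 1 — N17 buckles (initial).
  N11: +60 → 60 ≥ 60
  N21: +95 → 95 ≥ 60
Round 2 — N11, N21 buckle.
  N20: +20 → 20 < 50
  N9: +20 → 20 < 80
No further bucklings.

yes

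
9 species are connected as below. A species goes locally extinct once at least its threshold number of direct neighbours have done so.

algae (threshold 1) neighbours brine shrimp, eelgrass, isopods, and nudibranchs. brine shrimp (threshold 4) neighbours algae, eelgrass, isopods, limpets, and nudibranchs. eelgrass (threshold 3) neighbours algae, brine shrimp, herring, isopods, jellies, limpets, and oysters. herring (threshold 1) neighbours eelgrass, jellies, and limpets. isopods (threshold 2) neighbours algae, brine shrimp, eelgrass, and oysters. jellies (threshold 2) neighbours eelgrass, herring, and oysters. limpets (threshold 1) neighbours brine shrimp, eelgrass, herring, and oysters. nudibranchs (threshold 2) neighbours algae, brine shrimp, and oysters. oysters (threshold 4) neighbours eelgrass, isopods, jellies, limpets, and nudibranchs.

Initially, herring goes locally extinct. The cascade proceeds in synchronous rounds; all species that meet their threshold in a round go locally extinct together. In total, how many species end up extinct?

Round 1 — herring goes locally extinct (initial).
Round 2 — checking thresholds:
  eelgrass: 1 of 7 neighbours < 3, not yet.
  jellies: 1 of 3 neighbours < 2, not yet.
  limpets: 1 of 4 neighbours ≥ 1, goes locally extinct.
Round 3 — no new extinctions; cascade stops.

2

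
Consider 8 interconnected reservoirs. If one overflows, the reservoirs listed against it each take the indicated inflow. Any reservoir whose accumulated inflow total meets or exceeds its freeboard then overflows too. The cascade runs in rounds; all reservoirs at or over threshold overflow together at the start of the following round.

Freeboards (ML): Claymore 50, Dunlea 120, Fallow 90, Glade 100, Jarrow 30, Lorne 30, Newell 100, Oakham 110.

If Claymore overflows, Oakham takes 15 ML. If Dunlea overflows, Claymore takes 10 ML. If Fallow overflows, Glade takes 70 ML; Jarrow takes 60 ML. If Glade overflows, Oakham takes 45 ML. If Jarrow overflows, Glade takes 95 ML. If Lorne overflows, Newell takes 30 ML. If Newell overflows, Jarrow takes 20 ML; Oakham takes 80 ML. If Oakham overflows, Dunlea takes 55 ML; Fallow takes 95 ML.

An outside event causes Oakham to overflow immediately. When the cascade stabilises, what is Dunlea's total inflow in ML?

55

Round 1 — Oakham overflows (initial).
  Dunlea: +55 → 55 < 120
  Fallow: +95 → 95 ≥ 90
Round 2 — Fallow overflows.
  Glade: +70 → 70 < 100
  Jarrow: +60 → 60 ≥ 30
Round 3 — Jarrow overflows.
  Glade: +95 → 165 ≥ 100
Round 4 — Glade overflows.
No further overflows.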